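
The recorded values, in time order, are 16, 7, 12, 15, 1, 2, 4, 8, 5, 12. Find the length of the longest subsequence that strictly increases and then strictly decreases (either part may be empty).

5

inc[i] = longest strictly increasing subsequence ending at i; dec[i] = longest strictly decreasing subsequence starting at i:
i:      1  2  3  4  5  6  7  8  9 10
a[i]:  16  7 12 15  1  2  4  8  5 12
inc:    1  1  2  3  1  2  3  4  4  5
dec:    4  2  3  3  1  1  1  2  1  1
Best peak at i=4 (value 15): inc=3, dec=3, length 3+3−1 = 5.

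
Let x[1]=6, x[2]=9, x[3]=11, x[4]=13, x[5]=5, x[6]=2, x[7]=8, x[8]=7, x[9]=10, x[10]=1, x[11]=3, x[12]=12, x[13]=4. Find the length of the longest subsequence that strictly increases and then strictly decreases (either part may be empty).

7

inc[i] = longest strictly increasing subsequence ending at i; dec[i] = longest strictly decreasing subsequence starting at i:
i:      1  2  3  4  5  6  7  8  9 10 11 12 13
x[i]:   6  9 11 13  5  2  8  7 10  1  3 12  4
inc:    1  2  3  4  1  1  2  2  3  1  2  4  3
dec:    4  4  4  4  3  2  3  2  2  1  1  2  1
Best peak at i=4 (value 13): inc=4, dec=4, length 4+4−1 = 7.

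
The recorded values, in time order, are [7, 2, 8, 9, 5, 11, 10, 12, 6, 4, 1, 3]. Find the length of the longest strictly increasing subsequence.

5

Let dp[i] be the length of the longest such subsequence ending at index i:
i:      1  2  3  4  5  6  7  8  9 10 11 12
a[i]:   7  2  8  9  5 11 10 12  6  4  1  3
dp:     1  1  2  3  2  4  4  5  3  2  1  2
Maximum dp value is 5.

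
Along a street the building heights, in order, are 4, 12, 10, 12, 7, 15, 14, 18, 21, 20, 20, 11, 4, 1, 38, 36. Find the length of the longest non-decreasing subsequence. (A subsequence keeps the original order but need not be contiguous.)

8

Track the smallest tail for each achievable length (allowing ties):
4 → extends → [4]
12 → extends → [4, 12]
10 → replaces 12 → [4, 10]
12 → extends → [4, 10, 12]
7 → replaces 10 → [4, 7, 12]
15 → extends → [4, 7, 12, 15]
14 → replaces 15 → [4, 7, 12, 14]
18 → extends → [4, 7, 12, 14, 18]
21 → extends → [4, 7, 12, 14, 18, 21]
20 → replaces 21 → [4, 7, 12, 14, 18, 20]
20 → extends → [4, 7, 12, 14, 18, 20, 20]
11 → replaces 12 → [4, 7, 11, 14, 18, 20, 20]
4 → replaces 7 → [4, 4, 11, 14, 18, 20, 20]
1 → replaces 4 → [1, 4, 11, 14, 18, 20, 20]
38 → extends → [1, 4, 11, 14, 18, 20, 20, 38]
36 → replaces 38 → [1, 4, 11, 14, 18, 20, 20, 36]
Eight tails, so the longest non-decreasing subsequence has length 8 (e.g. 4, 12, 12, 15, 18, 20, 20, 38).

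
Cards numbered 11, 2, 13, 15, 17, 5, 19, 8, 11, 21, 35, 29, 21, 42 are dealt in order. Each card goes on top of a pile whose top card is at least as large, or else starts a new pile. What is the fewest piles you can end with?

8

Place each on the leftmost legal pile:
11 → new pile 1 (tops now [11])
2 → pile 1 (tops now [2])
13 → new pile 2 (tops now [2, 13])
15 → new pile 3 (tops now [2, 13, 15])
17 → new pile 4 (tops now [2, 13, 15, 17])
5 → pile 2 (tops now [2, 5, 15, 17])
19 → new pile 5 (tops now [2, 5, 15, 17, 19])
8 → pile 3 (tops now [2, 5, 8, 17, 19])
11 → pile 4 (tops now [2, 5, 8, 11, 19])
21 → new pile 6 (tops now [2, 5, 8, 11, 19, 21])
35 → new pile 7 (tops now [2, 5, 8, 11, 19, 21, 35])
29 → pile 7 (tops now [2, 5, 8, 11, 19, 21, 29])
21 → pile 6 (tops now [2, 5, 8, 11, 19, 21, 29])
42 → new pile 8 (tops now [2, 5, 8, 11, 19, 21, 29, 42])
Eight piles.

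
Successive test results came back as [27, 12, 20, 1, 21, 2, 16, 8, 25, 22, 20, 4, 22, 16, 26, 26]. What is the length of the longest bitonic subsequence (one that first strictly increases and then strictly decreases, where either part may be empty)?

7

inc[i] = longest strictly increasing subsequence ending at i; dec[i] = longest strictly decreasing subsequence starting at i:
i:      1  2  3  4  5  6  7  8  9 10 11 12 13 14 15 16
a[i]:  27 12 20  1 21  2 16  8 25 22 20  4 22 16 26 26
inc:    1  1  2  1  3  2  3  3  4  4  4  3  5  4  6  6
dec:    5  3  4  1  4  1  3  2  4  3  2  1  2  1  1  1
Best peak at i=9 (value 25): inc=4, dec=4, length 4+4−1 = 7.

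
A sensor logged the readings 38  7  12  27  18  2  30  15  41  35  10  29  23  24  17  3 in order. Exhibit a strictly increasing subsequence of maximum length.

7, 12, 27, 30, 41

Patience tails give the LIS length; then backtrack through the dp parents:
38 → extends → [38]
7 → replaces 38 → [7]
12 → extends → [7, 12]
27 → extends → [7, 12, 27]
18 → replaces 27 → [7, 12, 18]
2 → replaces 7 → [2, 12, 18]
30 → extends → [2, 12, 18, 30]
15 → replaces 18 → [2, 12, 15, 30]
41 → extends → [2, 12, 15, 30, 41]
35 → replaces 41 → [2, 12, 15, 30, 35]
10 → replaces 12 → [2, 10, 15, 30, 35]
29 → replaces 30 → [2, 10, 15, 29, 35]
23 → replaces 29 → [2, 10, 15, 23, 35]
24 → replaces 35 → [2, 10, 15, 23, 24]
17 → replaces 23 → [2, 10, 15, 17, 24]
3 → replaces 10 → [2, 3, 15, 17, 24]
Length 5; one witness is 7, 12, 27, 30, 41.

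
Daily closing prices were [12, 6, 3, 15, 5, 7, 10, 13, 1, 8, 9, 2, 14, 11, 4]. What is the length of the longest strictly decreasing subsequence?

4

Negate each value so 'decreasing' becomes 'increasing', then run patience tails on the negated sequence:
-12 → extends → [-12]
-6 → extends → [-12, -6]
-3 → extends → [-12, -6, -3]
-15 → replaces -12 → [-15, -6, -3]
-5 → replaces -3 → [-15, -6, -5]
-7 → replaces -6 → [-15, -7, -5]
-10 → replaces -7 → [-15, -10, -5]
-13 → replaces -10 → [-15, -13, -5]
-1 → extends → [-15, -13, -5, -1]
-8 → replaces -5 → [-15, -13, -8, -1]
-9 → replaces -8 → [-15, -13, -9, -1]
-2 → replaces -1 → [-15, -13, -9, -2]
-14 → replaces -13 → [-15, -14, -9, -2]
-11 → replaces -9 → [-15, -14, -11, -2]
-4 → replaces -2 → [-15, -14, -11, -4]
Four tails, so the longest strictly decreasing subsequence of the original has length 4.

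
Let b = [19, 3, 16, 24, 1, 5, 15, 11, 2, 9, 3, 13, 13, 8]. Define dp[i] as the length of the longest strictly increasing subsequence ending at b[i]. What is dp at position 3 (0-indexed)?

dp[i] = 1 + max{dp[j] : j<i, b[j]<b[i]} (or 1 if no such j):
i:      0  1  2  3  4  5  6  7  8  9 10 11 12 13
b[i]:  19  3 16 24  1  5 15 11  2  9  3 13 13  8
dp:     1  1  2  3  1  2  3  3  2  3  3  4  4  4
At index 3 the value is 3.

3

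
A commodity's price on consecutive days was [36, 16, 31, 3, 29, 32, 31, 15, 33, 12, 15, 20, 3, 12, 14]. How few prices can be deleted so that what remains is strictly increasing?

Fewest deletions = n − (longest strictly increasing subsequence).
i:      1  2  3  4  5  6  7  8  9 10 11 12 13 14 15
a[i]:  36 16 31  3 29 32 31 15 33 12 15 20  3 12 14
dp:     1  1  2  1  2  3  3  2  4  2  3  4  1  2  3
max dp = 4, so deletions = 15 − 4 = 11.

11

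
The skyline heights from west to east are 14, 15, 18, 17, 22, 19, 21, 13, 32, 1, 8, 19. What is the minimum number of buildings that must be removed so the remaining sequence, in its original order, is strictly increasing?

Fewest deletions = n − (longest strictly increasing subsequence).
Patience tails:
14 → extends → [14]
15 → extends → [14, 15]
18 → extends → [14, 15, 18]
17 → replaces 18 → [14, 15, 17]
22 → extends → [14, 15, 17, 22]
19 → replaces 22 → [14, 15, 17, 19]
21 → extends → [14, 15, 17, 19, 21]
13 → replaces 14 → [13, 15, 17, 19, 21]
32 → extends → [13, 15, 17, 19, 21, 32]
1 → replaces 13 → [1, 15, 17, 19, 21, 32]
8 → replaces 15 → [1, 8, 17, 19, 21, 32]
19 → already a tail → [1, 8, 17, 19, 21, 32]
Longest strictly increasing subsequence has length 6, so deletions = 12 − 6 = 6.

6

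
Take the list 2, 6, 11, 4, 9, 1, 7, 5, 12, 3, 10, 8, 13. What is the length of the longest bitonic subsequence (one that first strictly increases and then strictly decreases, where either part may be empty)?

7

inc[i] = longest strictly increasing subsequence ending at i; dec[i] = longest strictly decreasing subsequence starting at i:
i:      1  2  3  4  5  6  7  8  9 10 11 12 13
a[i]:   2  6 11  4  9  1  7  5 12  3 10  8 13
inc:    1  2  3  2  3  1  3  3  4  2  4  4  5
dec:    2  3  5  2  4  1  3  2  3  1  2  1  1
Best peak at i=3 (value 11): inc=3, dec=5, length 3+5−1 = 7.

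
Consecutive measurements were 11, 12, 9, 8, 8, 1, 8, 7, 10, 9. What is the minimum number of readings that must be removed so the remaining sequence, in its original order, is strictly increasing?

Fewest deletions = n − (longest strictly increasing subsequence).
i:      1  2  3  4  5  6  7  8  9 10
a[i]:  11 12  9  8  8  1  8  7 10  9
dp:     1  2  1  1  1  1  2  2  3  3
max dp = 3, so deletions = 10 − 3 = 7.

7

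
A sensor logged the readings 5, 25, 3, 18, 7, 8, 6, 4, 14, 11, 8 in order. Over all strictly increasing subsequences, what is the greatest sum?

34

Let S[i] be the best sum of a strictly increasing subsequence ending at i:
i:      1  2  3  4  5  6  7  8  9 10 11
a[i]:   5 25  3 18  7  8  6  4 14 11  8
S:      5 30  3 23 12 20 11  7 34 31 20
Maximum is 34 (e.g. 5 + 7 + 8 + 14).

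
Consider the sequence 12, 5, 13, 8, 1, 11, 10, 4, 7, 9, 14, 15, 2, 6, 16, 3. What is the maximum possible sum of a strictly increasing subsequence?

Let S[i] be the best sum of a strictly increasing subsequence ending at i:
i:      1  2  3  4  5  6  7  8  9 10 11 12 13 14 15 16
a[i]:  12  5 13  8  1 11 10  4  7  9 14 15  2  6 16  3
S:     12  5 25 13  1 24 23  5 12 22 39 54  3 11 70  6
Maximum is 70 (e.g. 12 + 13 + 14 + 15 + 16).

70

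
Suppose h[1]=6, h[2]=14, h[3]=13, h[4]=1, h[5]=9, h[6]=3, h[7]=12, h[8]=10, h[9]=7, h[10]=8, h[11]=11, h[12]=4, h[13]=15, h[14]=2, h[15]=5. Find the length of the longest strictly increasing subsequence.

6

Let dp[i] be the length of the longest such subsequence ending at index i:
i:      1  2  3  4  5  6  7  8  9 10 11 12 13 14 15
h[i]:   6 14 13  1  9  3 12 10  7  8 11  4 15  2  5
dp:     1  2  2  1  2  2  3  3  3  4  5  3  6  2  4
Maximum dp value is 6.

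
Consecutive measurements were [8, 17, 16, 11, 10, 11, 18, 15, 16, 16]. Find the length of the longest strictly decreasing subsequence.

Negate each value so 'decreasing' becomes 'increasing', then run patience tails on the negated sequence:
-8 → extends → [-8]
-17 → replaces -8 → [-17]
-16 → extends → [-17, -16]
-11 → extends → [-17, -16, -11]
-10 → extends → [-17, -16, -11, -10]
-11 → already a tail → [-17, -16, -11, -10]
-18 → replaces -17 → [-18, -16, -11, -10]
-15 → replaces -11 → [-18, -16, -15, -10]
-16 → already a tail → [-18, -16, -15, -10]
-16 → already a tail → [-18, -16, -15, -10]
Four tails, so the longest strictly decreasing subsequence of the original has length 4.

4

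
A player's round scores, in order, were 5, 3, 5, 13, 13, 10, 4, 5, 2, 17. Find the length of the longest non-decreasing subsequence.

Track the smallest tail for each achievable length (allowing ties):
5 → extends → [5]
3 → replaces 5 → [3]
5 → extends → [3, 5]
13 → extends → [3, 5, 13]
13 → extends → [3, 5, 13, 13]
10 → replaces 13 → [3, 5, 10, 13]
4 → replaces 5 → [3, 4, 10, 13]
5 → replaces 10 → [3, 4, 5, 13]
2 → replaces 3 → [2, 4, 5, 13]
17 → extends → [2, 4, 5, 13, 17]
Five tails, so the longest non-decreasing subsequence has length 5 (e.g. 5, 5, 13, 13, 17).

5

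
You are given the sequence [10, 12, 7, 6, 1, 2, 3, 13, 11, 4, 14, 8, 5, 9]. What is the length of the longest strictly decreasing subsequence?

4

Negate each value so 'decreasing' becomes 'increasing', then run patience tails on the negated sequence:
-10 → extends → [-10]
-12 → replaces -10 → [-12]
-7 → extends → [-12, -7]
-6 → extends → [-12, -7, -6]
-1 → extends → [-12, -7, -6, -1]
-2 → replaces -1 → [-12, -7, -6, -2]
-3 → replaces -2 → [-12, -7, -6, -3]
-13 → replaces -12 → [-13, -7, -6, -3]
-11 → replaces -7 → [-13, -11, -6, -3]
-4 → replaces -3 → [-13, -11, -6, -4]
-14 → replaces -13 → [-14, -11, -6, -4]
-8 → replaces -6 → [-14, -11, -8, -4]
-5 → replaces -4 → [-14, -11, -8, -5]
-9 → replaces -8 → [-14, -11, -9, -5]
Four tails, so the longest strictly decreasing subsequence of the original has length 4.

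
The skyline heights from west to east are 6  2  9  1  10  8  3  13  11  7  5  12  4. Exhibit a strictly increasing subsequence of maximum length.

6, 9, 10, 11, 12

Patience tails give the LIS length; then backtrack through the dp parents:
6 → extends → [6]
2 → replaces 6 → [2]
9 → extends → [2, 9]
1 → replaces 2 → [1, 9]
10 → extends → [1, 9, 10]
8 → replaces 9 → [1, 8, 10]
3 → replaces 8 → [1, 3, 10]
13 → extends → [1, 3, 10, 13]
11 → replaces 13 → [1, 3, 10, 11]
7 → replaces 10 → [1, 3, 7, 11]
5 → replaces 7 → [1, 3, 5, 11]
12 → extends → [1, 3, 5, 11, 12]
4 → replaces 5 → [1, 3, 4, 11, 12]
Length 5; one witness is 6, 9, 10, 11, 12.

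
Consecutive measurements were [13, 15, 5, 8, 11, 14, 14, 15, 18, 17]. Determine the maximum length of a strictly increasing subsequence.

6

Track the smallest tail for each achievable length (strict):
13 → extends → [13]
15 → extends → [13, 15]
5 → replaces 13 → [5, 15]
8 → replaces 15 → [5, 8]
11 → extends → [5, 8, 11]
14 → extends → [5, 8, 11, 14]
14 → already a tail → [5, 8, 11, 14]
15 → extends → [5, 8, 11, 14, 15]
18 → extends → [5, 8, 11, 14, 15, 18]
17 → replaces 18 → [5, 8, 11, 14, 15, 17]
Six tails, so the longest strictly increasing subsequence has length 6 (e.g. 5, 8, 11, 14, 15, 18).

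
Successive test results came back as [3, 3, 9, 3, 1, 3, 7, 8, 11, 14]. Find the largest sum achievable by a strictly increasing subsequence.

Let S[i] be the best sum of a strictly increasing subsequence ending at i:
i:      1  2  3  4  5  6  7  8  9 10
a[i]:   3  3  9  3  1  3  7  8 11 14
S:      3  3 12  3  1  4 11 19 30 44
Maximum is 44 (e.g. 1 + 3 + 7 + 8 + 11 + 14).

44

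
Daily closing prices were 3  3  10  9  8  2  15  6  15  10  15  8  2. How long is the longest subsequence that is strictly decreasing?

Negate each value so 'decreasing' becomes 'increasing', then run patience tails on the negated sequence:
-3 → extends → [-3]
-3 → already a tail → [-3]
-10 → replaces -3 → [-10]
-9 → extends → [-10, -9]
-8 → extends → [-10, -9, -8]
-2 → extends → [-10, -9, -8, -2]
-15 → replaces -10 → [-15, -9, -8, -2]
-6 → replaces -2 → [-15, -9, -8, -6]
-15 → already a tail → [-15, -9, -8, -6]
-10 → replaces -9 → [-15, -10, -8, -6]
-15 → already a tail → [-15, -10, -8, -6]
-8 → already a tail → [-15, -10, -8, -6]
-2 → extends → [-15, -10, -8, -6, -2]
Five tails, so the longest strictly decreasing subsequence of the original has length 5.

5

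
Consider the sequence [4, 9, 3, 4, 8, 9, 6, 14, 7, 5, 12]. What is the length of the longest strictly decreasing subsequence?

Let dp[i] be the longest strictly decreasing subsequence ending at i:
i:      1  2  3  4  5  6  7  8  9 10 11
a[i]:   4  9  3  4  8  9  6 14  7  5 12
dp:     1  1  2  2  2  1  3  1  3  4  2
Maximum is 4.

4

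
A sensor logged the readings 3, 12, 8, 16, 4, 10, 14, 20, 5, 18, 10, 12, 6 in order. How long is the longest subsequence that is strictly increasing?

5

Track the smallest tail for each achievable length (strict):
3 → extends → [3]
12 → extends → [3, 12]
8 → replaces 12 → [3, 8]
16 → extends → [3, 8, 16]
4 → replaces 8 → [3, 4, 16]
10 → replaces 16 → [3, 4, 10]
14 → extends → [3, 4, 10, 14]
20 → extends → [3, 4, 10, 14, 20]
5 → replaces 10 → [3, 4, 5, 14, 20]
18 → replaces 20 → [3, 4, 5, 14, 18]
10 → replaces 14 → [3, 4, 5, 10, 18]
12 → replaces 18 → [3, 4, 5, 10, 12]
6 → replaces 10 → [3, 4, 5, 6, 12]
Five tails, so the longest strictly increasing subsequence has length 5 (e.g. 3, 8, 10, 14, 20).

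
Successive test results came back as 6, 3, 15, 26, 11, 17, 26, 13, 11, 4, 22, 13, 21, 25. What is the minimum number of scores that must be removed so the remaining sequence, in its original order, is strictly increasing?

Fewest deletions = n − (longest strictly increasing subsequence).
Patience tails:
6 → extends → [6]
3 → replaces 6 → [3]
15 → extends → [3, 15]
26 → extends → [3, 15, 26]
11 → replaces 15 → [3, 11, 26]
17 → replaces 26 → [3, 11, 17]
26 → extends → [3, 11, 17, 26]
13 → replaces 17 → [3, 11, 13, 26]
11 → already a tail → [3, 11, 13, 26]
4 → replaces 11 → [3, 4, 13, 26]
22 → replaces 26 → [3, 4, 13, 22]
13 → already a tail → [3, 4, 13, 22]
21 → replaces 22 → [3, 4, 13, 21]
25 → extends → [3, 4, 13, 21, 25]
Longest strictly increasing subsequence has length 5, so deletions = 14 − 5 = 9.

9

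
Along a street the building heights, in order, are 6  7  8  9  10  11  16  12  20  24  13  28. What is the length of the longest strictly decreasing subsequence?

Negate each value so 'decreasing' becomes 'increasing', then run patience tails on the negated sequence:
-6 → extends → [-6]
-7 → replaces -6 → [-7]
-8 → replaces -7 → [-8]
-9 → replaces -8 → [-9]
-10 → replaces -9 → [-10]
-11 → replaces -10 → [-11]
-16 → replaces -11 → [-16]
-12 → extends → [-16, -12]
-20 → replaces -16 → [-20, -12]
-24 → replaces -20 → [-24, -12]
-13 → replaces -12 → [-24, -13]
-28 → replaces -24 → [-28, -13]
Two tails, so the longest strictly decreasing subsequence of the original has length 2.

2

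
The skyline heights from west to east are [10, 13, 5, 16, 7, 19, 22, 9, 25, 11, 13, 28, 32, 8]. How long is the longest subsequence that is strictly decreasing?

3

Let dp[i] be the longest strictly decreasing subsequence ending at i:
i:      1  2  3  4  5  6  7  8  9 10 11 12 13 14
a[i]:  10 13  5 16  7 19 22  9 25 11 13 28 32  8
dp:     1  1  2  1  2  1  1  2  1  2  2  1  1  3
Maximum is 3.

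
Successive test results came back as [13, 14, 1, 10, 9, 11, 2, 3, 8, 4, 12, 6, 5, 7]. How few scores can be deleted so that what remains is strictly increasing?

8

Fewest deletions = n − (longest strictly increasing subsequence).
Patience tails:
13 → extends → [13]
14 → extends → [13, 14]
1 → replaces 13 → [1, 14]
10 → replaces 14 → [1, 10]
9 → replaces 10 → [1, 9]
11 → extends → [1, 9, 11]
2 → replaces 9 → [1, 2, 11]
3 → replaces 11 → [1, 2, 3]
8 → extends → [1, 2, 3, 8]
4 → replaces 8 → [1, 2, 3, 4]
12 → extends → [1, 2, 3, 4, 12]
6 → replaces 12 → [1, 2, 3, 4, 6]
5 → replaces 6 → [1, 2, 3, 4, 5]
7 → extends → [1, 2, 3, 4, 5, 7]
Longest strictly increasing subsequence has length 6, so deletions = 14 − 6 = 8.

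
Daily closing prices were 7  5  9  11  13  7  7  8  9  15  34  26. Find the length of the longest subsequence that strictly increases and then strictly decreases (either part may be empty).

7

inc[i] = longest strictly increasing subsequence ending at i; dec[i] = longest strictly decreasing subsequence starting at i:
i:      1  2  3  4  5  6  7  8  9 10 11 12
a[i]:   7  5  9 11 13  7  7  8  9 15 34 26
inc:    1  1  2  3  4  2  2  3  4  5  6  6
dec:    2  1  2  2  2  1  1  1  1  1  2  1
Best peak at i=11 (value 34): inc=6, dec=2, length 6+2−1 = 7.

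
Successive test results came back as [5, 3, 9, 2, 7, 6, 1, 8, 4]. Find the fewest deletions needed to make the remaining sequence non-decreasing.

Fewest deletions = n − (longest non-decreasing subsequence).
Patience tails:
5 → extends → [5]
3 → replaces 5 → [3]
9 → extends → [3, 9]
2 → replaces 3 → [2, 9]
7 → replaces 9 → [2, 7]
6 → replaces 7 → [2, 6]
1 → replaces 2 → [1, 6]
8 → extends → [1, 6, 8]
4 → replaces 6 → [1, 4, 8]
Longest non-decreasing subsequence has length 3, so deletions = 9 − 3 = 6.

6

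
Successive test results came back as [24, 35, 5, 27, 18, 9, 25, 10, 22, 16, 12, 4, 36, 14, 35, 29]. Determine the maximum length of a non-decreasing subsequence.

Track the smallest tail for each achievable length (allowing ties):
24 → extends → [24]
35 → extends → [24, 35]
5 → replaces 24 → [5, 35]
27 → replaces 35 → [5, 27]
18 → replaces 27 → [5, 18]
9 → replaces 18 → [5, 9]
25 → extends → [5, 9, 25]
10 → replaces 25 → [5, 9, 10]
22 → extends → [5, 9, 10, 22]
16 → replaces 22 → [5, 9, 10, 16]
12 → replaces 16 → [5, 9, 10, 12]
4 → replaces 5 → [4, 9, 10, 12]
36 → extends → [4, 9, 10, 12, 36]
14 → replaces 36 → [4, 9, 10, 12, 14]
35 → extends → [4, 9, 10, 12, 14, 35]
29 → replaces 35 → [4, 9, 10, 12, 14, 29]
Six tails, so the longest non-decreasing subsequence has length 6 (e.g. 5, 9, 10, 12, 14, 35).

6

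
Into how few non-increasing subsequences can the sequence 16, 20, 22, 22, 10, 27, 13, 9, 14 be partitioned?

4

The minimum number of non-increasing subsequences covering a sequence equals the length of its longest strictly increasing subsequence.
LIS length is 4 (e.g. 16, 20, 22, 27), so 4 piles are needed.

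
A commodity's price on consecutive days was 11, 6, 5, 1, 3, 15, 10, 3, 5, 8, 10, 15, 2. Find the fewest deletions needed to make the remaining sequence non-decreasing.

6

Fewest deletions = n − (longest non-decreasing subsequence).
i:      1  2  3  4  5  6  7  8  9 10 11 12 13
a[i]:  11  6  5  1  3 15 10  3  5  8 10 15  2
dp:     1  1  1  1  2  3  3  3  4  5  6  7  2
max dp = 7, so deletions = 13 − 7 = 6.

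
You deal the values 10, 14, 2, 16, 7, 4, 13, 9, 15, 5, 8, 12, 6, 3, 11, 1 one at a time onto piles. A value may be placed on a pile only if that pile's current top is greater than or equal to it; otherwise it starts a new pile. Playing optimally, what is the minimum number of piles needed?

5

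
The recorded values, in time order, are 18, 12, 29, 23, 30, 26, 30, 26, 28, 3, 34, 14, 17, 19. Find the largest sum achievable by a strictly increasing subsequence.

Let S[i] be the best sum of a strictly increasing subsequence ending at i:
i:       1   2   3   4   5   6   7   8   9  10  11  12  13  14
a[i]:   18  12  29  23  30  26  30  26  28   3  34  14  17  19
S:      18  12  47  41  77  67  97  67  95   3 131  26  43  62
Maximum is 131 (e.g. 18 + 23 + 26 + 30 + 34).

131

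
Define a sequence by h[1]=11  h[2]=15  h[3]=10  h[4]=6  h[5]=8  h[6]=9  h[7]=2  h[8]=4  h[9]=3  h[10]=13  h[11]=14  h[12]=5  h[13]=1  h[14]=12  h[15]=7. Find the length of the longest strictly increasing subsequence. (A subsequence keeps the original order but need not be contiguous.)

5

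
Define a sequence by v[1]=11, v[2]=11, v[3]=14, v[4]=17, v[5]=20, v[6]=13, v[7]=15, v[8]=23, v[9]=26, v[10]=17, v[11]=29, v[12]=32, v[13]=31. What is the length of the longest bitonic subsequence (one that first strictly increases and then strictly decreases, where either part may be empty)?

9

inc[i] = longest strictly increasing subsequence ending at i; dec[i] = longest strictly decreasing subsequence starting at i:
i:      1  2  3  4  5  6  7  8  9 10 11 12 13
v[i]:  11 11 14 17 20 13 15 23 26 17 29 32 31
inc:    1  1  2  3  4  2  3  5  6  4  7  8  8
dec:    1  1  2  2  2  1  1  2  2  1  1  2  1
Best peak at i=12 (value 32): inc=8, dec=2, length 8+2−1 = 9.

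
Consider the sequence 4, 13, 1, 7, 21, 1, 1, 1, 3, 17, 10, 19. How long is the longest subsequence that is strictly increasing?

Track the smallest tail for each achievable length (strict):
4 → extends → [4]
13 → extends → [4, 13]
1 → replaces 4 → [1, 13]
7 → replaces 13 → [1, 7]
21 → extends → [1, 7, 21]
1 → already a tail → [1, 7, 21]
1 → already a tail → [1, 7, 21]
1 → already a tail → [1, 7, 21]
3 → replaces 7 → [1, 3, 21]
17 → replaces 21 → [1, 3, 17]
10 → replaces 17 → [1, 3, 10]
19 → extends → [1, 3, 10, 19]
Four tails, so the longest strictly increasing subsequence has length 4 (e.g. 4, 13, 17, 19).

4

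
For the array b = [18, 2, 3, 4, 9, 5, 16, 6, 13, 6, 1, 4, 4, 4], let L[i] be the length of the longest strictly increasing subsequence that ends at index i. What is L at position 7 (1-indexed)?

5

dp[i] = 1 + max{dp[j] : j<i, b[j]<b[i]} (or 1 if no such j):
i:      1  2  3  4  5  6  7  8  9 10 11 12 13 14
b[i]:  18  2  3  4  9  5 16  6 13  6  1  4  4  4
dp:     1  1  2  3  4  4  5  5  6  5  1  3  3  3
At index 7 the value is 5.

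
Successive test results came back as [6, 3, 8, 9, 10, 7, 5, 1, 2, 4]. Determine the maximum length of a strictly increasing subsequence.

4

Track the smallest tail for each achievable length (strict):
6 → extends → [6]
3 → replaces 6 → [3]
8 → extends → [3, 8]
9 → extends → [3, 8, 9]
10 → extends → [3, 8, 9, 10]
7 → replaces 8 → [3, 7, 9, 10]
5 → replaces 7 → [3, 5, 9, 10]
1 → replaces 3 → [1, 5, 9, 10]
2 → replaces 5 → [1, 2, 9, 10]
4 → replaces 9 → [1, 2, 4, 10]
Four tails, so the longest strictly increasing subsequence has length 4 (e.g. 6, 8, 9, 10).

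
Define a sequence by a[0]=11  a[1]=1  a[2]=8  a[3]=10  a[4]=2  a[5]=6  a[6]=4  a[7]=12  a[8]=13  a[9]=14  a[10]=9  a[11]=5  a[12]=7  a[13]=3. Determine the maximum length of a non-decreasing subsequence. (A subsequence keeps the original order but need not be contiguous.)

Track the smallest tail for each achievable length (allowing ties):
11 → extends → [11]
1 → replaces 11 → [1]
8 → extends → [1, 8]
10 → extends → [1, 8, 10]
2 → replaces 8 → [1, 2, 10]
6 → replaces 10 → [1, 2, 6]
4 → replaces 6 → [1, 2, 4]
12 → extends → [1, 2, 4, 12]
13 → extends → [1, 2, 4, 12, 13]
14 → extends → [1, 2, 4, 12, 13, 14]
9 → replaces 12 → [1, 2, 4, 9, 13, 14]
5 → replaces 9 → [1, 2, 4, 5, 13, 14]
7 → replaces 13 → [1, 2, 4, 5, 7, 14]
3 → replaces 4 → [1, 2, 3, 5, 7, 14]
Six tails, so the longest non-decreasing subsequence has length 6 (e.g. 1, 8, 10, 12, 13, 14).

6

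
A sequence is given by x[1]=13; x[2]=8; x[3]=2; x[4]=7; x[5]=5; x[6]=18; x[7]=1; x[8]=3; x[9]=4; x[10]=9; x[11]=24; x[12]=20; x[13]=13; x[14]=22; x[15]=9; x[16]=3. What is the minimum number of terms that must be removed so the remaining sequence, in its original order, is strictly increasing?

Fewest deletions = n − (longest strictly increasing subsequence).
i:      1  2  3  4  5  6  7  8  9 10 11 12 13 14 15 16
x[i]:  13  8  2  7  5 18  1  3  4  9 24 20 13 22  9  3
dp:     1  1  1  2  2  3  1  2  3  4  5  5  5  6  4  2
max dp = 6, so deletions = 16 − 6 = 10.

10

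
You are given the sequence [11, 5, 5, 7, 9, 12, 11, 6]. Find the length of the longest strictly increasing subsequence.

Track the smallest tail for each achievable length (strict):
11 → extends → [11]
5 → replaces 11 → [5]
5 → already a tail → [5]
7 → extends → [5, 7]
9 → extends → [5, 7, 9]
12 → extends → [5, 7, 9, 12]
11 → replaces 12 → [5, 7, 9, 11]
6 → replaces 7 → [5, 6, 9, 11]
Four tails, so the longest strictly increasing subsequence has length 4 (e.g. 5, 7, 9, 12).

4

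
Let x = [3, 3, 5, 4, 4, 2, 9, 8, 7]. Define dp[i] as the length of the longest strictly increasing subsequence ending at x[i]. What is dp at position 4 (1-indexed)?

dp[i] = 1 + max{dp[j] : j<i, x[j]<x[i]} (or 1 if no such j):
i:     1 2 3 4 5 6 7 8 9
x[i]:  3 3 5 4 4 2 9 8 7
dp:    1 1 2 2 2 1 3 3 3
At index 4 the value is 2.

2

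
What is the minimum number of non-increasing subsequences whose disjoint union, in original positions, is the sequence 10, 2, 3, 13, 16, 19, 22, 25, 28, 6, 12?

8

The minimum number of non-increasing subsequences covering a sequence equals the length of its longest strictly increasing subsequence.
LIS length is 8 (e.g. 2, 3, 13, 16, 19, 22, 25, 28), so 8 piles are needed.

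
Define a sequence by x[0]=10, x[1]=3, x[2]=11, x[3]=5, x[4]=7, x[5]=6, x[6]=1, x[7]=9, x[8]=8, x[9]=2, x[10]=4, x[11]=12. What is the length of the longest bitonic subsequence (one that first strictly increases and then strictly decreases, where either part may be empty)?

6

inc[i] = longest strictly increasing subsequence ending at i; dec[i] = longest strictly decreasing subsequence starting at i:
i:      0  1  2  3  4  5  6  7  8  9 10 11
x[i]:  10  3 11  5  7  6  1  9  8  2  4 12
inc:    1  1  2  2  3  3  1  4  4  2  3  5
dec:    4  2  4  2  3  2  1  3  2  1  1  1
Best peak at i=7 (value 9): inc=4, dec=3, length 4+3−1 = 6.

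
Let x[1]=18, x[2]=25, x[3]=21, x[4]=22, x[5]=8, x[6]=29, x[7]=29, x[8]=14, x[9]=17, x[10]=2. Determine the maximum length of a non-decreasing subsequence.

5

Let dp[i] be the length of the longest such subsequence ending at index i:
i:      1  2  3  4  5  6  7  8  9 10
x[i]:  18 25 21 22  8 29 29 14 17  2
dp:     1  2  2  3  1  4  5  2  3  1
Maximum dp value is 5.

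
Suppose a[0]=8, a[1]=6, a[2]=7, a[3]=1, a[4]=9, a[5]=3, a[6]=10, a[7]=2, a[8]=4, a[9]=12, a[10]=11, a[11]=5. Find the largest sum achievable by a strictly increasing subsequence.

44

Let S[i] be the best sum of a strictly increasing subsequence ending at i:
i:      0  1  2  3  4  5  6  7  8  9 10 11
a[i]:   8  6  7  1  9  3 10  2  4 12 11  5
S:      8  6 13  1 22  4 32  3  8 44 43 13
Maximum is 44 (e.g. 6 + 7 + 9 + 10 + 12).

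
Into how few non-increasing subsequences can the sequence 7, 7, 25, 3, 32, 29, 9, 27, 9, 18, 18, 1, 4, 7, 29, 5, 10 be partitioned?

The minimum number of non-increasing subsequences covering a sequence equals the length of its longest strictly increasing subsequence.
LIS length is 4 (e.g. 7, 25, 27, 29), so 4 piles are needed.

4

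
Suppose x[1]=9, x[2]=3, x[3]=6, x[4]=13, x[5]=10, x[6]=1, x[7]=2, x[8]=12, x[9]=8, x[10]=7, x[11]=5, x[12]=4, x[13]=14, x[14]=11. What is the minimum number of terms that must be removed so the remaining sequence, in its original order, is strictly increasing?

Fewest deletions = n − (longest strictly increasing subsequence).
Patience tails:
9 → extends → [9]
3 → replaces 9 → [3]
6 → extends → [3, 6]
13 → extends → [3, 6, 13]
10 → replaces 13 → [3, 6, 10]
1 → replaces 3 → [1, 6, 10]
2 → replaces 6 → [1, 2, 10]
12 → extends → [1, 2, 10, 12]
8 → replaces 10 → [1, 2, 8, 12]
7 → replaces 8 → [1, 2, 7, 12]
5 → replaces 7 → [1, 2, 5, 12]
4 → replaces 5 → [1, 2, 4, 12]
14 → extends → [1, 2, 4, 12, 14]
11 → replaces 12 → [1, 2, 4, 11, 14]
Longest strictly increasing subsequence has length 5, so deletions = 14 − 5 = 9.

9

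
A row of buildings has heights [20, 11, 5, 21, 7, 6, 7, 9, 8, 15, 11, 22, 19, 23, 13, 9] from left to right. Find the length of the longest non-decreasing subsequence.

Let dp[i] be the length of the longest such subsequence ending at index i:
i:      1  2  3  4  5  6  7  8  9 10 11 12 13 14 15 16
a[i]:  20 11  5 21  7  6  7  9  8 15 11 22 19 23 13  9
dp:     1  1  1  2  2  2  3  4  4  5  5  6  6  7  6  5
Maximum dp value is 7.

7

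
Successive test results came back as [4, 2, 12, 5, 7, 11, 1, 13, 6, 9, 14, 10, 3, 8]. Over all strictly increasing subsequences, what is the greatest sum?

54

Let S[i] be the best sum of a strictly increasing subsequence ending at i:
i:      1  2  3  4  5  6  7  8  9 10 11 12 13 14
a[i]:   4  2 12  5  7 11  1 13  6  9 14 10  3  8
S:      4  2 16  9 16 27  1 40 15 25 54 35  5 24
Maximum is 54 (e.g. 4 + 5 + 7 + 11 + 13 + 14).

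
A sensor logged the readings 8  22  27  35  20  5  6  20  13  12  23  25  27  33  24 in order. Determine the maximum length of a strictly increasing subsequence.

Track the smallest tail for each achievable length (strict):
8 → extends → [8]
22 → extends → [8, 22]
27 → extends → [8, 22, 27]
35 → extends → [8, 22, 27, 35]
20 → replaces 22 → [8, 20, 27, 35]
5 → replaces 8 → [5, 20, 27, 35]
6 → replaces 20 → [5, 6, 27, 35]
20 → replaces 27 → [5, 6, 20, 35]
13 → replaces 20 → [5, 6, 13, 35]
12 → replaces 13 → [5, 6, 12, 35]
23 → replaces 35 → [5, 6, 12, 23]
25 → extends → [5, 6, 12, 23, 25]
27 → extends → [5, 6, 12, 23, 25, 27]
33 → extends → [5, 6, 12, 23, 25, 27, 33]
24 → replaces 25 → [5, 6, 12, 23, 24, 27, 33]
Seven tails, so the longest strictly increasing subsequence has length 7 (e.g. 5, 6, 20, 23, 25, 27, 33).

7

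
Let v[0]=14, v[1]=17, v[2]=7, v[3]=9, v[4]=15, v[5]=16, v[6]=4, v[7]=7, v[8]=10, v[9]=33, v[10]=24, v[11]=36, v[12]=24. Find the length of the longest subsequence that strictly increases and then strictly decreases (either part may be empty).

inc[i] = longest strictly increasing subsequence ending at i; dec[i] = longest strictly decreasing subsequence starting at i:
i:      0  1  2  3  4  5  6  7  8  9 10 11 12
v[i]:  14 17  7  9 15 16  4  7 10 33 24 36 24
inc:    1  2  1  2  3  4  1  2  3  5  5  6  5
dec:    3  3  2  2  2  2  1  1  1  2  1  2  1
Best peak at i=11 (value 36): inc=6, dec=2, length 6+2−1 = 7.

7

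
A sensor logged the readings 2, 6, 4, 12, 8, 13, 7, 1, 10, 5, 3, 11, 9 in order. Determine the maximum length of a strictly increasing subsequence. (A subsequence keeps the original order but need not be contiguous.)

Let dp[i] be the length of the longest such subsequence ending at index i:
i:      1  2  3  4  5  6  7  8  9 10 11 12 13
a[i]:   2  6  4 12  8 13  7  1 10  5  3 11  9
dp:     1  2  2  3  3  4  3  1  4  3  2  5  4
Maximum dp value is 5.

5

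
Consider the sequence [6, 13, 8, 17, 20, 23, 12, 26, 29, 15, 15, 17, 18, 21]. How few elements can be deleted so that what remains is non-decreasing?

6

Fewest deletions = n − (longest non-decreasing subsequence).
Patience tails:
6 → extends → [6]
13 → extends → [6, 13]
8 → replaces 13 → [6, 8]
17 → extends → [6, 8, 17]
20 → extends → [6, 8, 17, 20]
23 → extends → [6, 8, 17, 20, 23]
12 → replaces 17 → [6, 8, 12, 20, 23]
26 → extends → [6, 8, 12, 20, 23, 26]
29 → extends → [6, 8, 12, 20, 23, 26, 29]
15 → replaces 20 → [6, 8, 12, 15, 23, 26, 29]
15 → replaces 23 → [6, 8, 12, 15, 15, 26, 29]
17 → replaces 26 → [6, 8, 12, 15, 15, 17, 29]
18 → replaces 29 → [6, 8, 12, 15, 15, 17, 18]
21 → extends → [6, 8, 12, 15, 15, 17, 18, 21]
Longest non-decreasing subsequence has length 8, so deletions = 14 − 8 = 6.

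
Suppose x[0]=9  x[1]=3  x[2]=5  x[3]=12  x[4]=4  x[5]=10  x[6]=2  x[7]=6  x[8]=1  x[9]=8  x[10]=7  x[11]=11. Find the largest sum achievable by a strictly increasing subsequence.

33

Let S[i] be the best sum of a strictly increasing subsequence ending at i:
i:      0  1  2  3  4  5  6  7  8  9 10 11
x[i]:   9  3  5 12  4 10  2  6  1  8  7 11
S:      9  3  8 21  7 19  2 14  1 22 21 33
Maximum is 33 (e.g. 3 + 5 + 6 + 8 + 11).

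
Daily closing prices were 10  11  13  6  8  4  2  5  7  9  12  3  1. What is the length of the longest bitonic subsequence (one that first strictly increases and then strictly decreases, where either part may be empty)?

inc[i] = longest strictly increasing subsequence ending at i; dec[i] = longest strictly decreasing subsequence starting at i:
i:      1  2  3  4  5  6  7  8  9 10 11 12 13
a[i]:  10 11 13  6  8  4  2  5  7  9 12  3  1
inc:    1  2  3  1  2  1  1  2  3  4  5  2  1
dec:    5  5  5  4  4  3  2  3  3  3  3  2  1
Best peak at i=3 (value 13): inc=3, dec=5, length 3+5−1 = 7.

7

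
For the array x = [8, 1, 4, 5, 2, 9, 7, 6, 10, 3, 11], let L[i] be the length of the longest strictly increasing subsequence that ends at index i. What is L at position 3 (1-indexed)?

dp[i] = 1 + max{dp[j] : j<i, x[j]<x[i]} (or 1 if no such j):
i:      1  2  3  4  5  6  7  8  9 10 11
x[i]:   8  1  4  5  2  9  7  6 10  3 11
dp:     1  1  2  3  2  4  4  4  5  3  6
At index 3 the value is 2.

2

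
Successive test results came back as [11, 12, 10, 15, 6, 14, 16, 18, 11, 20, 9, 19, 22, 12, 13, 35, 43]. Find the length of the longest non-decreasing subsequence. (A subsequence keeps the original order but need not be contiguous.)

9

Track the smallest tail for each achievable length (allowing ties):
11 → extends → [11]
12 → extends → [11, 12]
10 → replaces 11 → [10, 12]
15 → extends → [10, 12, 15]
6 → replaces 10 → [6, 12, 15]
14 → replaces 15 → [6, 12, 14]
16 → extends → [6, 12, 14, 16]
18 → extends → [6, 12, 14, 16, 18]
11 → replaces 12 → [6, 11, 14, 16, 18]
20 → extends → [6, 11, 14, 16, 18, 20]
9 → replaces 11 → [6, 9, 14, 16, 18, 20]
19 → replaces 20 → [6, 9, 14, 16, 18, 19]
22 → extends → [6, 9, 14, 16, 18, 19, 22]
12 → replaces 14 → [6, 9, 12, 16, 18, 19, 22]
13 → replaces 16 → [6, 9, 12, 13, 18, 19, 22]
35 → extends → [6, 9, 12, 13, 18, 19, 22, 35]
43 → extends → [6, 9, 12, 13, 18, 19, 22, 35, 43]
Nine tails, so the longest non-decreasing subsequence has length 9 (e.g. 11, 12, 15, 16, 18, 20, 22, 35, 43).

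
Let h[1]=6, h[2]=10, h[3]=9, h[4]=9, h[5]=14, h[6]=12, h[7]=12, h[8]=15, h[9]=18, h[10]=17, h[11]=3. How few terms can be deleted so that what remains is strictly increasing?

6

Fewest deletions = n − (longest strictly increasing subsequence).
i:      1  2  3  4  5  6  7  8  9 10 11
h[i]:   6 10  9  9 14 12 12 15 18 17  3
dp:     1  2  2  2  3  3  3  4  5  5  1
max dp = 5, so deletions = 11 − 5 = 6.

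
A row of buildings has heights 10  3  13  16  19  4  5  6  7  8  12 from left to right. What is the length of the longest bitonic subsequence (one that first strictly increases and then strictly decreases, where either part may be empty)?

7

inc[i] = longest strictly increasing subsequence ending at i; dec[i] = longest strictly decreasing subsequence starting at i:
i:      1  2  3  4  5  6  7  8  9 10 11
a[i]:  10  3 13 16 19  4  5  6  7  8 12
inc:    1  1  2  3  4  2  3  4  5  6  7
dec:    2  1  2  2  2  1  1  1  1  1  1
Best peak at i=11 (value 12): inc=7, dec=1, length 7+1−1 = 7.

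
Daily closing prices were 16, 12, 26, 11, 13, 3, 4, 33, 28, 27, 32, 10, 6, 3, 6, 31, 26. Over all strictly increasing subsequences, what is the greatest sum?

Let S[i] be the best sum of a strictly increasing subsequence ending at i:
i:       1   2   3   4   5   6   7   8   9  10  11  12  13  14  15  16  17
a[i]:   16  12  26  11  13   3   4  33  28  27  32  10   6   3   6  31  26
S:      16  12  42  11  25   3   7  75  70  69 102  17  13   3  13 101  51
Maximum is 102 (e.g. 16 + 26 + 28 + 32).

102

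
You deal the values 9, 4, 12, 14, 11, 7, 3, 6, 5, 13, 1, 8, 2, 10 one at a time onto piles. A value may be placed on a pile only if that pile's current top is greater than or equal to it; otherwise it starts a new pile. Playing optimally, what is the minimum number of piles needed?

Place each on the leftmost legal pile:
9 → new pile 1 (tops now [9])
4 → pile 1 (tops now [4])
12 → new pile 2 (tops now [4, 12])
14 → new pile 3 (tops now [4, 12, 14])
11 → pile 2 (tops now [4, 11, 14])
7 → pile 2 (tops now [4, 7, 14])
3 → pile 1 (tops now [3, 7, 14])
6 → pile 2 (tops now [3, 6, 14])
5 → pile 2 (tops now [3, 5, 14])
13 → pile 3 (tops now [3, 5, 13])
1 → pile 1 (tops now [1, 5, 13])
8 → pile 3 (tops now [1, 5, 8])
2 → pile 2 (tops now [1, 2, 8])
10 → new pile 4 (tops now [1, 2, 8, 10])
Four piles.

4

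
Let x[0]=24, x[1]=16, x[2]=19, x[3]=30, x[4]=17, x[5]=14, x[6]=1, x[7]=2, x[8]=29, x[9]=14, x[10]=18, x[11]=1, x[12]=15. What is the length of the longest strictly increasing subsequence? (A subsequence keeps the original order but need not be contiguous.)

Track the smallest tail for each achievable length (strict):
24 → extends → [24]
16 → replaces 24 → [16]
19 → extends → [16, 19]
30 → extends → [16, 19, 30]
17 → replaces 19 → [16, 17, 30]
14 → replaces 16 → [14, 17, 30]
1 → replaces 14 → [1, 17, 30]
2 → replaces 17 → [1, 2, 30]
29 → replaces 30 → [1, 2, 29]
14 → replaces 29 → [1, 2, 14]
18 → extends → [1, 2, 14, 18]
1 → already a tail → [1, 2, 14, 18]
15 → replaces 18 → [1, 2, 14, 15]
Four tails, so the longest strictly increasing subsequence has length 4 (e.g. 1, 2, 14, 18).

4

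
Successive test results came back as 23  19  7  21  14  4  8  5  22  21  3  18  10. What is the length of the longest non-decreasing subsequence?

3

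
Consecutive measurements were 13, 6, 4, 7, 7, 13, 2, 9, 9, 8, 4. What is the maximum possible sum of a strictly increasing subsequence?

26

Let S[i] be the best sum of a strictly increasing subsequence ending at i:
i:      1  2  3  4  5  6  7  8  9 10 11
a[i]:  13  6  4  7  7 13  2  9  9  8  4
S:     13  6  4 13 13 26  2 22 22 21  6
Maximum is 26 (e.g. 6 + 7 + 13).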